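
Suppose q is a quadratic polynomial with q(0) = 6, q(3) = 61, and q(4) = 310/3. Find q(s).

Write q(s) = as^2 + bs + c. Substituting each data point gives a linear system:
  c = 6
  9a + 3b + c = 61
  16a + 4b + c = 310/3
Solving the system yields a = 6, b = 1/3, c = 6.
So q(s) = 6s² + (1/3)s + 6.
Check: q(3) = 61. ✓

q(s) = 6s^2 + (1/3)s + 6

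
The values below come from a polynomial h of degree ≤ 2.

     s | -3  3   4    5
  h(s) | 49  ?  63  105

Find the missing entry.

31

The 3 known points determine the degree-2 polynomial uniquely.
Write h(s) = as^2 + bs + c. Substituting each data point gives a linear system:
  9a - 3b + c = 49
  16a + 4b + c = 63
  25a + 5b + c = 105
Solving the system yields a = 5, b = -3, c = -5.
So h(s) = 5s^2 - 3s - 5.
Then h(3) = 31.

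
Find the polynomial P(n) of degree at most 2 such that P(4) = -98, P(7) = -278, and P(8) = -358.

P(n) = -5n^2 - 5n + 2

Using the Lagrange interpolation formula with nodes 4, 7, 8:
  L_0(n) = (n - 7)(n - 8) / 12
  L_1(n) = (n - 4)(n - 8) / -3
  L_2(n) = (n - 4)(n - 7) / 4
Then P(n) = -98·L_0(n) - 278·L_1(n) - 358·L_2(n).
Expanding and collecting terms gives P(n) = -5n² - 5n + 2.
Check: P(7) = -278. ✓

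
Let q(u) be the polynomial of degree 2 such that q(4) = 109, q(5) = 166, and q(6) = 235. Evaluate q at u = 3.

64

Forward differences of the values at u = 4, 5, 6:
  q  : 109  166  235
  Δ  : 57  69
  Δ^2: 12
The second differences are constant, confirming degree 2.
Interpolating (Newton forward form) and evaluating at u = 3 gives q(3) = 64.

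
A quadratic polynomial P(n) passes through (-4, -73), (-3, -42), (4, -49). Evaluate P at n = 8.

Write P(n) = an^2 + bn + c. Substituting each data point gives a linear system:
  16a - 4b + c = -73
  9a - 3b + c = -42
  16a + 4b + c = -49
Solving the system yields a = -4, b = 3, c = 3.
So P(n) = -4n^2 + 3n + 3.
Then P(8) = -229.

-229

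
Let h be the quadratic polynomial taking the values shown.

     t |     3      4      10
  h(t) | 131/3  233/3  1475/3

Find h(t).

Write h(t) = at^2 + bt + c. Substituting each data point gives a linear system:
  9a + 3b + c = 131/3
  16a + 4b + c = 233/3
  100a + 10b + c = 1475/3
Solving the system yields a = 5, b = -1, c = 5/3.
So h(t) = 5t^2 - t + 5/3.
Check: h(3) = 131/3. ✓

h(t) = 5t^2 - t + 5/3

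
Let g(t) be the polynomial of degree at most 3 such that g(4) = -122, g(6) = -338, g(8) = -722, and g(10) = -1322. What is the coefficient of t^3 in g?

-1

Write g(t) = at^3 + bt^2 + ct + d. Substituting each data point gives a linear system:
  64a + 16b + 4c + d = -122
  216a + 36b + 6c + d = -338
  512a + 64b + 8c + d = -722
  1000a + 100b + 10c + d = -1322
Solving the system yields a = -1, b = -3, c = -2, d = -2.
So g(t) = -t^3 - 3t^2 - 2t - 2.
The leading coefficient is -1.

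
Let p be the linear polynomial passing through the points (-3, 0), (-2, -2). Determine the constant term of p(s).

-6

Write p(s) = as + b. Substituting each data point gives a linear system:
  -3a + b = 0
  -2a + b = -2
Solving the system yields a = -2, b = -6.
So p(s) = -2s - 6.
The constant term is -6.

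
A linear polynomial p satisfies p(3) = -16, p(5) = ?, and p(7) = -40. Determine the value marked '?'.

-28

The 2 known points determine the degree-1 polynomial uniquely.
Write p(t) = at + b. Substituting each data point gives a linear system:
  3a + b = -16
  7a + b = -40
Solving the system yields a = -6, b = 2.
So p(t) = -6t + 2.
Then p(5) = -28.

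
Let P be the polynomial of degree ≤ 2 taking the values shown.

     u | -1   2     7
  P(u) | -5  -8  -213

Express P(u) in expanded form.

P(u) = -5u^2 + 4u + 4

Write P(u) = au^2 + bu + c. Substituting each data point gives a linear system:
  a - b + c = -5
  4a + 2b + c = -8
  49a + 7b + c = -213
Solving the system yields a = -5, b = 4, c = 4.
So P(u) = -5u^2 + 4u + 4.
Check: P(-1) = -5. ✓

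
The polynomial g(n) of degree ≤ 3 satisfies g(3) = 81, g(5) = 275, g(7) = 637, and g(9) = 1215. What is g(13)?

Using the Lagrange interpolation formula with nodes 3, 5, 7, 9:
  L_0(n) = (n - 5)(n - 7)(n - 9) / -48
  L_1(n) = (n - 3)(n - 7)(n - 9) / 16
  L_2(n) = (n - 3)(n - 5)(n - 9) / -16
  L_3(n) = (n - 3)(n - 5)(n - 7) / 48
Then g(n) = 81·L_0(n) + 275·L_1(n) + 637·L_2(n) + 1215·L_3(n).
Expanding and collecting terms gives g(n) = n³ + 6n².
Evaluating at n = 13: g(13) = 3211.

3211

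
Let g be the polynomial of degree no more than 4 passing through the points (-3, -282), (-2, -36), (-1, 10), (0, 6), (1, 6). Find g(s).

g(s) = -4s^4 + s^3 + 6s^2 - 3s + 6

Write g(s) = as^4 + bs^3 + cs^2 + ds + e. Substituting each data point gives a linear system:
  81a - 27b + 9c - 3d + e = -282
  16a - 8b + 4c - 2d + e = -36
  a - b + c - d + e = 10
  e = 6
  a + b + c + d + e = 6
Solving the system yields a = -4, b = 1, c = 6, d = -3, e = 6.
So g(s) = -4s^4 + s^3 + 6s^2 - 3s + 6.
Check: g(0) = 6. ✓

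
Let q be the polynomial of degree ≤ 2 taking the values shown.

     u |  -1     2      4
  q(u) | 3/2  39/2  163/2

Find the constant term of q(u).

-5/2

Write q(u) = au^2 + bu + c. Substituting each data point gives a linear system:
  a - b + c = 3/2
  4a + 2b + c = 39/2
  16a + 4b + c = 163/2
Solving the system yields a = 5, b = 1, c = -5/2.
So q(u) = 5u^2 + u - 5/2.
The constant term is -5/2.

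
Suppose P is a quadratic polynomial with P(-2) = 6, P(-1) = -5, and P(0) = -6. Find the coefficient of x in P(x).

Write P(x) = ax^2 + bx + c. Substituting each data point gives a linear system:
  4a - 2b + c = 6
  a - b + c = -5
  c = -6
Solving the system yields a = 5, b = 4, c = -6.
So P(x) = 5x^2 + 4x - 6.
The coefficient of x is 4.

4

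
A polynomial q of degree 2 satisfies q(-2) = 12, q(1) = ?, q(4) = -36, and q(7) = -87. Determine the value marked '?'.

-3

On equispaced nodes a degree-2 polynomial has vanishing third forward difference, so
  - q(-2) + 3·q(1) - 3·q(4) + q(7) = 0.
Substituting the known values and solving for q(1):
  3·q(1) = -9
  q(1) = -3.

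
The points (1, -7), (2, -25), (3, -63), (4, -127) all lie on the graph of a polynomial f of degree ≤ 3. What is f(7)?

Write f(t) = at^3 + bt^2 + ct + d. Substituting each data point gives a linear system:
  a + b + c + d = -7
  8a + 4b + 2c + d = -25
  27a + 9b + 3c + d = -63
  64a + 16b + 4c + d = -127
Solving the system yields a = -1, b = -4, c = 1, d = -3.
So f(t) = -t³ - 4t² + t - 3.
Then f(7) = -535.

-535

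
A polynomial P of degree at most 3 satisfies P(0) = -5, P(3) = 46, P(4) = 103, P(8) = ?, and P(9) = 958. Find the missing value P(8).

691

The 4 known points determine the degree-3 polynomial uniquely.
Write P(x) = ax^3 + bx^2 + cx + d. Substituting each data point gives a linear system:
  d = -5
  27a + 9b + 3c + d = 46
  64a + 16b + 4c + d = 103
  729a + 81b + 9c + d = 958
Solving the system yields a = 1, b = 3, c = -1, d = -5.
So P(x) = x³ + 3x² - x - 5.
Then P(8) = 691.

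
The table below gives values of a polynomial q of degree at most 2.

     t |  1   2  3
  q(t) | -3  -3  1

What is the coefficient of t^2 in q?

Write q(t) = at^2 + bt + c. Substituting each data point gives a linear system:
  a + b + c = -3
  4a + 2b + c = -3
  9a + 3b + c = 1
Solving the system yields a = 2, b = -6, c = 1.
So q(t) = 2t^2 - 6t + 1.
The leading coefficient is 2.

2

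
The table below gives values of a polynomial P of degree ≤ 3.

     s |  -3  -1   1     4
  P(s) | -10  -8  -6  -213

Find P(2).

-35

Using the Lagrange interpolation formula with nodes -3, -1, 1, 4:
  L_0(s) = (s + 1)(s - 1)(s - 4) / -56
  L_1(s) = (s + 3)(s - 1)(s - 4) / 20
  L_2(s) = (s + 3)(s + 1)(s - 4) / -24
  L_3(s) = (s + 3)(s + 1)(s - 1) / 105
Then P(s) = -10·L_0(s) - 8·L_1(s) - 6·L_2(s) - 213·L_3(s).
Expanding and collecting terms gives P(s) = -2s³ - 6s² + 3s - 1.
Evaluating at s = 2: P(2) = -35.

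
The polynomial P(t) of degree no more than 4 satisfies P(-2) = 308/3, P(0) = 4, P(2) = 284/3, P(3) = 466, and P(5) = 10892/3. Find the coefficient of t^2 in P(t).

Write P(t) = at^4 + bt^3 + ct^2 + dt + e. Substituting each data point gives a linear system:
  16a - 8b + 4c - 2d + e = 308/3
  e = 4
  16a + 8b + 4c + 2d + e = 284/3
  81a + 27b + 9c + 3d + e = 466
  625a + 125b + 25c + 5d + e = 10892/3
Solving the system yields a = 6, b = -1, c = -1/3, d = 2, e = 4.
So P(t) = 6t⁴ - t³ - (1/3)t² + 2t + 4.
The coefficient of t^2 is -1/3.

-1/3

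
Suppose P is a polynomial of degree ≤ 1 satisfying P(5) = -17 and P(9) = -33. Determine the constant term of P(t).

Write P(t) = at + b. Substituting each data point gives a linear system:
  5a + b = -17
  9a + b = -33
Solving the system yields a = -4, b = 3.
So P(t) = -4t + 3.
The constant term is 3.

3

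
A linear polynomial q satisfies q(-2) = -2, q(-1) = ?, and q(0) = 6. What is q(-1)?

2

The 2 known points determine the degree-1 polynomial uniquely.
Write q(t) = at + b. Substituting each data point gives a linear system:
  -2a + b = -2
  b = 6
Solving the system yields a = 4, b = 6.
So q(t) = 4t + 6.
Then q(-1) = 2.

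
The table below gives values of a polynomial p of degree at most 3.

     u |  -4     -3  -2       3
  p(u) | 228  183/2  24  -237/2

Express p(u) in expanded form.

p(u) = -4u^3 - (3/2)u^2 + u

Using the Lagrange interpolation formula with nodes -4, -3, -2, 3:
  L_0(u) = (u + 3)(u + 2)(u - 3) / -14
  L_1(u) = (u + 4)(u + 2)(u - 3) / 6
  L_2(u) = (u + 4)(u + 3)(u - 3) / -10
  L_3(u) = (u + 4)(u + 3)(u + 2) / 210
Then p(u) = 228·L_0(u) + 183/2·L_1(u) + 24·L_2(u) - 237/2·L_3(u).
Expanding and collecting terms gives p(u) = -4u^3 - (3/2)u^2 + u.
Check: p(-2) = 24. ✓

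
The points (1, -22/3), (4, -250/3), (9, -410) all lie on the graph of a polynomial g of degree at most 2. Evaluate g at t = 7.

Using the Lagrange interpolation formula with nodes 1, 4, 9:
  L_0(t) = (t - 4)(t - 9) / 24
  L_1(t) = (t - 1)(t - 9) / -15
  L_2(t) = (t - 1)(t - 4) / 40
Then g(t) = -22/3·L_0(t) - 250/3·L_1(t) - 410·L_2(t).
Expanding and collecting terms gives g(t) = -5t^2 - (1/3)t - 2.
Evaluating at t = 7: g(7) = -748/3.

-748/3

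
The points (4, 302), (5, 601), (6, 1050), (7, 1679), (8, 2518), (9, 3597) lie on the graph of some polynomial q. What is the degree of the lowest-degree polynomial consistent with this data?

Forward differences of the values at s = 4, 5, 6, 7, 8, 9:
  q  : 302  601  1050  1679  2518  3597
  Δ  : 299  449  629  839  1079
  Δ^2: 150  180  210  240
  Δ^3: 30  30  30
  Δ^4: 0  0
  Δ^5: 0
The third differences are constant (30) and nonzero, while all higher differences vanish, so the minimal degree is 3.

3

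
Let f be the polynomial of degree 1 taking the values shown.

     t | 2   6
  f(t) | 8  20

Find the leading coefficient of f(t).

Write f(t) = at + b. Substituting each data point gives a linear system:
  2a + b = 8
  6a + b = 20
Solving the system yields a = 3, b = 2.
So f(t) = 3t + 2.
The leading coefficient is 3.

3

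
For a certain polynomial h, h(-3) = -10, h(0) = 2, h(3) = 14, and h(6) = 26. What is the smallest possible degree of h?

Forward differences of the values at t = -3, 0, 3, 6:
  h  : -10  2  14  26
  Δ  : 12  12  12
  Δ^2: 0  0
  Δ^3: 0
The first differences are constant (12) and nonzero, while all higher differences vanish, so the minimal degree is 1.

1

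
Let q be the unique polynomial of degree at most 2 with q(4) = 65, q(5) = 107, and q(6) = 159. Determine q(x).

Write q(x) = ax^2 + bx + c. Substituting each data point gives a linear system:
  16a + 4b + c = 65
  25a + 5b + c = 107
  36a + 6b + c = 159
Solving the system yields a = 5, b = -3, c = -3.
So q(x) = 5x² - 3x - 3.
Check: q(6) = 159. ✓

q(x) = 5x^2 - 3x - 3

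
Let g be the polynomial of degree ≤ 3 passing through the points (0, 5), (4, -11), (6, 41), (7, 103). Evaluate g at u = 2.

Write g(u) = au^3 + bu^2 + cu + d. Substituting each data point gives a linear system:
  d = 5
  64a + 16b + 4c + d = -11
  216a + 36b + 6c + d = 41
  343a + 49b + 7c + d = 103
Solving the system yields a = 1, b = -5, c = 0, d = 5.
So g(u) = u³ - 5u² + 5.
Then g(2) = -7.

-7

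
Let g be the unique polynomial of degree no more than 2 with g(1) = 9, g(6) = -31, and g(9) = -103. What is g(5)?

Using the Lagrange interpolation formula with nodes 1, 6, 9:
  L_0(n) = (n - 6)(n - 9) / 40
  L_1(n) = (n - 1)(n - 9) / -15
  L_2(n) = (n - 1)(n - 6) / 24
Then g(n) = 9·L_0(n) - 31·L_1(n) - 103·L_2(n).
Expanding and collecting terms gives g(n) = -2n² + 6n + 5.
Evaluating at n = 5: g(5) = -15.

-15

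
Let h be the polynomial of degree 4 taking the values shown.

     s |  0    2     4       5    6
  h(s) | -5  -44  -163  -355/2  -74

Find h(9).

Using the Lagrange interpolation formula with nodes 0, 2, 4, 5, 6:
  L_0(s) = (s - 2)(s - 4)(s - 5)(s - 6) / 240
  L_1(s) = s(s - 4)(s - 5)(s - 6) / -48
  L_2(s) = s(s - 2)(s - 5)(s - 6) / 16
  L_3(s) = s(s - 2)(s - 4)(s - 6) / -15
  L_4(s) = s(s - 2)(s - 4)(s - 5) / 48
Then h(s) = -5·L_0(s) - 44·L_1(s) - 163·L_2(s) - 355/2·L_3(s) - 74·L_4(s).
Expanding and collecting terms gives h(s) = s^4 - 6s^3 - 2s^2 + (1/2)s - 5.
Evaluating at s = 9: h(9) = 4049/2.

4049/2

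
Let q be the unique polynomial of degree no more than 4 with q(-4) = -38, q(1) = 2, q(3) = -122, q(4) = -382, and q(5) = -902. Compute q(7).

Write q(s) = as^4 + bs^3 + cs^2 + ds + e. Substituting each data point gives a linear system:
  256a - 64b + 16c - 4d + e = -38
  a + b + c + d + e = 2
  81a + 27b + 9c + 3d + e = -122
  256a + 64b + 16c + 4d + e = -382
  625a + 125b + 25c + 5d + e = -902
Solving the system yields a = -1, b = -3, c = 3, d = 5, e = -2.
So q(s) = -s^4 - 3s^3 + 3s^2 + 5s - 2.
Then q(7) = -3250.

-3250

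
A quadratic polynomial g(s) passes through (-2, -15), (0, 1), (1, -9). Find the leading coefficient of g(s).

Write g(s) = as^2 + bs + c. Substituting each data point gives a linear system:
  4a - 2b + c = -15
  c = 1
  a + b + c = -9
Solving the system yields a = -6, b = -4, c = 1.
So g(s) = -6s² - 4s + 1.
The leading coefficient is -6.

-6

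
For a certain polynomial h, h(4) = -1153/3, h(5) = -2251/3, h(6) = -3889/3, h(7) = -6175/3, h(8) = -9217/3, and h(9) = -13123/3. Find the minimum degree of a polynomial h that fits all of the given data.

3

Forward differences of the values at x = 4, 5, 6, 7, 8, 9:
  h  : -1153/3  -2251/3  -3889/3  -6175/3  -9217/3  -13123/3
  Δ  : -366  -546  -762  -1014  -1302
  Δ^2: -180  -216  -252  -288
  Δ^3: -36  -36  -36
  Δ^4: 0  0
  Δ^5: 0
The third differences are constant (-36) and nonzero, while all higher differences vanish, so the minimal degree is 3.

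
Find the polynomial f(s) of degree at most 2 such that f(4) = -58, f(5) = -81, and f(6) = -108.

f(s) = -2s^2 - 5s - 6

Using the Lagrange interpolation formula with nodes 4, 5, 6:
  L_0(s) = (s - 5)(s - 6) / 2
  L_1(s) = (s - 4)(s - 6) / -1
  L_2(s) = (s - 4)(s - 5) / 2
Then f(s) = -58·L_0(s) - 81·L_1(s) - 108·L_2(s).
Expanding and collecting terms gives f(s) = -2s^2 - 5s - 6.
Check: f(4) = -58. ✓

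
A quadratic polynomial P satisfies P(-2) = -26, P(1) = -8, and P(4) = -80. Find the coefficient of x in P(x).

Write P(x) = ax^2 + bx + c. Substituting each data point gives a linear system:
  4a - 2b + c = -26
  a + b + c = -8
  16a + 4b + c = -80
Solving the system yields a = -5, b = 1, c = -4.
So P(x) = -5x² + x - 4.
The coefficient of x is 1.

1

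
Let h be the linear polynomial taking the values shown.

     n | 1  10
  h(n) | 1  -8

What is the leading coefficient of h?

Write h(n) = an + b. Substituting each data point gives a linear system:
  a + b = 1
  10a + b = -8
Solving the system yields a = -1, b = 2.
So h(n) = -n + 2.
The leading coefficient is -1.

-1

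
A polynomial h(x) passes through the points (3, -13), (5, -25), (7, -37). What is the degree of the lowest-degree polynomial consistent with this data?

Forward differences of the values at x = 3, 5, 7:
  h  : -13  -25  -37
  Δ  : -12  -12
  Δ^2: 0
The first differences are constant (-12) and nonzero, while all higher differences vanish, so the minimal degree is 1.

1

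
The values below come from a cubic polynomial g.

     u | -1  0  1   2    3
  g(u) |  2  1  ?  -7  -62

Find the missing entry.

The 4 known points determine the degree-3 polynomial uniquely.
Write g(u) = au^3 + bu^2 + cu + d. Substituting each data point gives a linear system:
  -a + b - c + d = 2
  d = 1
  8a + 4b + 2c + d = -7
  27a + 9b + 3c + d = -62
Solving the system yields a = -4, b = 3, c = 6, d = 1.
So g(u) = -4u^3 + 3u^2 + 6u + 1.
Then g(1) = 6.

6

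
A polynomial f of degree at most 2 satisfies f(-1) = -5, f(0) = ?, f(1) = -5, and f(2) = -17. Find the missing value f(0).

On equispaced nodes a degree-2 polynomial has vanishing third forward difference, so
  - f(-1) + 3·f(0) - 3·f(1) + f(2) = 0.
Substituting the known values and solving for f(0):
  3·f(0) = -3
  f(0) = -1.

-1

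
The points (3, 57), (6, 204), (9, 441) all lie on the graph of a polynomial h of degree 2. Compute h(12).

768

Using the Lagrange interpolation formula with nodes 3, 6, 9:
  L_0(s) = (s - 6)(s - 9) / 18
  L_1(s) = (s - 3)(s - 9) / -9
  L_2(s) = (s - 3)(s - 6) / 18
Then h(s) = 57·L_0(s) + 204·L_1(s) + 441·L_2(s).
Expanding and collecting terms gives h(s) = 5s^2 + 4s.
Evaluating at s = 12: h(12) = 768.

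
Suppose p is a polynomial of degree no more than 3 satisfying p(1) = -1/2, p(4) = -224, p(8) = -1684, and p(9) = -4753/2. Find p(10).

Write p(u) = au^3 + bu^2 + cu + d. Substituting each data point gives a linear system:
  a + b + c + d = -1/2
  64a + 16b + 4c + d = -224
  512a + 64b + 8c + d = -1684
  729a + 81b + 9c + d = -4753/2
Solving the system yields a = -3, b = -5/2, c = 1, d = 4.
So p(u) = -3u^3 - (5/2)u^2 + u + 4.
Then p(10) = -3236.

-3236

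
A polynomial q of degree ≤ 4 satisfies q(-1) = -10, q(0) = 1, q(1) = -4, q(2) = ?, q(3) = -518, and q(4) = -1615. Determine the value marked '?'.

On equispaced nodes a degree-4 polynomial has vanishing fifth forward difference, so
  - q(-1) + 5·q(0) - 10·q(1) + 10·q(2) - 5·q(3) + q(4) = 0.
Substituting the known values and solving for q(2):
  10·q(2) = -1030
  q(2) = -103.

-103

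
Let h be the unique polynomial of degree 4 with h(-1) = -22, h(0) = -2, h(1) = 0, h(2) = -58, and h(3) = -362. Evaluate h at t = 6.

Forward differences of the values at t = -1, 0, 1, 2, 3:
  h  : -22  -2  0  -58  -362
  Δ  : 20  2  -58  -304
  Δ^2: -18  -60  -246
  Δ^3: -42  -186
  Δ^4: -144
The fourth differences are constant, confirming degree 4.
Interpolating (Newton forward form) and evaluating at t = 6 gives h(6) = -6770.

-6770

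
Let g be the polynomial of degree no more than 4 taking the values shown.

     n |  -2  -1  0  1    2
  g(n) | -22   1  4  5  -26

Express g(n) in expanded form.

Write g(n) = an^4 + bn^3 + cn^2 + dn + e. Substituting each data point gives a linear system:
  16a - 8b + 4c - 2d + e = -22
  a - b + c - d + e = 1
  e = 4
  a + b + c + d + e = 5
  16a + 8b + 4c + 2d + e = -26
Solving the system yields a = -2, b = -1, c = 1, d = 3, e = 4.
So g(n) = -2n^4 - n^3 + n^2 + 3n + 4.
Check: g(-1) = 1. ✓

g(n) = -2n^4 - n^3 + n^2 + 3n + 4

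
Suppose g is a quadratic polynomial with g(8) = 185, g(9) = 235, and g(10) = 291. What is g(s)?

Using the Lagrange interpolation formula with nodes 8, 9, 10:
  L_0(s) = (s - 9)(s - 10) / 2
  L_1(s) = (s - 8)(s - 10) / -1
  L_2(s) = (s - 8)(s - 9) / 2
Then g(s) = 185·L_0(s) + 235·L_1(s) + 291·L_2(s).
Expanding and collecting terms gives g(s) = 3s² - s + 1.
Check: g(8) = 185. ✓

g(s) = 3s^2 - s + 1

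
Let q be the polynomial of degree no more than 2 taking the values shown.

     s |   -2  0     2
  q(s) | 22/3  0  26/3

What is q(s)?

Write q(s) = as^2 + bs + c. Substituting each data point gives a linear system:
  4a - 2b + c = 22/3
  c = 0
  4a + 2b + c = 26/3
Solving the system yields a = 2, b = 1/3, c = 0.
So q(s) = 2s^2 + (1/3)s.
Check: q(-2) = 22/3. ✓

q(s) = 2s^2 + (1/3)s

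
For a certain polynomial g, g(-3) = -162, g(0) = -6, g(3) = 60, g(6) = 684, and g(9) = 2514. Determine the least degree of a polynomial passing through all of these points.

3

Forward differences of the values at u = -3, 0, 3, 6, 9:
  g  : -162  -6  60  684  2514
  Δ  : 156  66  624  1830
  Δ^2: -90  558  1206
  Δ^3: 648  648
  Δ^4: 0
The third differences are constant (648) and nonzero, while all higher differences vanish, so the minimal degree is 3.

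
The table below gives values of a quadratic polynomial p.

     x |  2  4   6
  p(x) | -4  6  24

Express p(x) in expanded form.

Write p(x) = ax^2 + bx + c. Substituting each data point gives a linear system:
  4a + 2b + c = -4
  16a + 4b + c = 6
  36a + 6b + c = 24
Solving the system yields a = 1, b = -1, c = -6.
So p(x) = x^2 - x - 6.
Check: p(2) = -4. ✓

p(x) = x^2 - x - 6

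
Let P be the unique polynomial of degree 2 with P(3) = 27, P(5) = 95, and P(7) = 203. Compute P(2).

8

Write P(u) = au^2 + bu + c. Substituting each data point gives a linear system:
  9a + 3b + c = 27
  25a + 5b + c = 95
  49a + 7b + c = 203
Solving the system yields a = 5, b = -6, c = 0.
So P(u) = 5u^2 - 6u.
Then P(2) = 8.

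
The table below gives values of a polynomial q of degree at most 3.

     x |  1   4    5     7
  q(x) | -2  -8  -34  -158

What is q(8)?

-268

Using the Lagrange interpolation formula with nodes 1, 4, 5, 7:
  L_0(x) = (x - 4)(x - 5)(x - 7) / -72
  L_1(x) = (x - 1)(x - 5)(x - 7) / 9
  L_2(x) = (x - 1)(x - 4)(x - 7) / -8
  L_3(x) = (x - 1)(x - 4)(x - 5) / 36
Then q(x) = -2·L_0(x) - 8·L_1(x) - 34·L_2(x) - 158·L_3(x).
Expanding and collecting terms gives q(x) = -x^3 + 4x^2 - x - 4.
Evaluating at x = 8: q(8) = -268.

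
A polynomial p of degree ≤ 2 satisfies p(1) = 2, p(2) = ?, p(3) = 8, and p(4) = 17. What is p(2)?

The 3 known points determine the degree-2 polynomial uniquely.
Write p(s) = as^2 + bs + c. Substituting each data point gives a linear system:
  a + b + c = 2
  9a + 3b + c = 8
  16a + 4b + c = 17
Solving the system yields a = 2, b = -5, c = 5.
So p(s) = 2s^2 - 5s + 5.
Then p(2) = 3.

3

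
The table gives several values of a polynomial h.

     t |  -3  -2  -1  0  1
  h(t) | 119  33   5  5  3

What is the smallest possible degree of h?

Forward differences of the values at t = -3, -2, -1, 0, 1:
  h  : 119  33  5  5  3
  Δ  : -86  -28  0  -2
  Δ^2: 58  28  -2
  Δ^3: -30  -30
  Δ^4: 0
The third differences are constant (-30) and nonzero, while all higher differences vanish, so the minimal degree is 3.

3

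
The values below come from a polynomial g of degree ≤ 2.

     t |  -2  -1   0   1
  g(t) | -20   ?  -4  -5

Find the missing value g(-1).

On equispaced nodes a degree-2 polynomial has vanishing third forward difference, so
  - g(-2) + 3·g(-1) - 3·g(0) + g(1) = 0.
Substituting the known values and solving for g(-1):
  3·g(-1) = -27
  g(-1) = -9.

-9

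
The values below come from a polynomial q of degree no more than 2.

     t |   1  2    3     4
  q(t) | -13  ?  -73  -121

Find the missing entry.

The 3 known points determine the degree-2 polynomial uniquely.
Write q(t) = at^2 + bt + c. Substituting each data point gives a linear system:
  a + b + c = -13
  9a + 3b + c = -73
  16a + 4b + c = -121
Solving the system yields a = -6, b = -6, c = -1.
So q(t) = -6t^2 - 6t - 1.
Then q(2) = -37.

-37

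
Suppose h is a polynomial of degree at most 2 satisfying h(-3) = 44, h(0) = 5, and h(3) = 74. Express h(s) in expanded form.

h(s) = 6s^2 + 5s + 5

Write h(s) = as^2 + bs + c. Substituting each data point gives a linear system:
  9a - 3b + c = 44
  c = 5
  9a + 3b + c = 74
Solving the system yields a = 6, b = 5, c = 5.
So h(s) = 6s^2 + 5s + 5.
Check: h(3) = 74. ✓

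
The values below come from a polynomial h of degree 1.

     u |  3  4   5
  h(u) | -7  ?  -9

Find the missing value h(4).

-8

On equispaced nodes a degree-1 polynomial has vanishing second forward difference, so
  h(3) - 2·h(4) + h(5) = 0.
Substituting the known values and solving for h(4):
  -2·h(4) = 16
  h(4) = -8.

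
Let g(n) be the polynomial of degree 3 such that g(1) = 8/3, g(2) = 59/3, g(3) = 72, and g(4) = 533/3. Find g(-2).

Write g(n) = an^3 + bn^2 + cn + d. Substituting each data point gives a linear system:
  a + b + c + d = 8/3
  8a + 4b + 2c + d = 59/3
  27a + 9b + 3c + d = 72
  64a + 16b + 4c + d = 533/3
Solving the system yields a = 3, b = -1/3, c = -3, d = 3.
So g(n) = 3n³ - (1/3)n² - 3n + 3.
Then g(-2) = -49/3.

-49/3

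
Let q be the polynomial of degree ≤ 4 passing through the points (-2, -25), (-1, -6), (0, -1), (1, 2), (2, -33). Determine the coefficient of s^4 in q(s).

-2

Write q(s) = as^4 + bs^3 + cs^2 + ds + e. Substituting each data point gives a linear system:
  16a - 8b + 4c - 2d + e = -25
  a - b + c - d + e = -6
  e = -1
  a + b + c + d + e = 2
  16a + 8b + 4c + 2d + e = -33
Solving the system yields a = -2, b = -2, c = 1, d = 6, e = -1.
So q(s) = -2s^4 - 2s^3 + s^2 + 6s - 1.
The leading coefficient is -2.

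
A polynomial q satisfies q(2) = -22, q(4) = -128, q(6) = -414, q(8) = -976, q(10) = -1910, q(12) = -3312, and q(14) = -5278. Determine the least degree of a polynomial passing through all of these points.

Forward differences of the values at n = 2, 4, 6, 8, 10, 12, 14:
  q  : -22  -128  -414  -976  -1910  -3312  -5278
  Δ  : -106  -286  -562  -934  -1402  -1966
  Δ^2: -180  -276  -372  -468  -564
  Δ^3: -96  -96  -96  -96
  Δ^4: 0  0  0
  Δ^5: 0  0
  Δ^6: 0
The third differences are constant (-96) and nonzero, while all higher differences vanish, so the minimal degree is 3.

3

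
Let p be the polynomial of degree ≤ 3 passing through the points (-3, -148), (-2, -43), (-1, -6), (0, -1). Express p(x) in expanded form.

Write p(x) = ax^3 + bx^2 + cx + d. Substituting each data point gives a linear system:
  -27a + 9b - 3c + d = -148
  -8a + 4b - 2c + d = -43
  -a + b - c + d = -6
  d = -1
Solving the system yields a = 6, b = 2, c = 1, d = -1.
So p(x) = 6x³ + 2x² + x - 1.
Check: p(0) = -1. ✓

p(x) = 6x^3 + 2x^2 + x - 1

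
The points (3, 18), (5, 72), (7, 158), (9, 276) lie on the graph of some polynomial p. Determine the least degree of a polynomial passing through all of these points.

2

Forward differences of the values at n = 3, 5, 7, 9:
  p  : 18  72  158  276
  Δ  : 54  86  118
  Δ^2: 32  32
  Δ^3: 0
The second differences are constant (32) and nonzero, while all higher differences vanish, so the minimal degree is 2.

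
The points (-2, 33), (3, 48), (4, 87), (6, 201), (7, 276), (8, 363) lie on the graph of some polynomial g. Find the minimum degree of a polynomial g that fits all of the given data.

Divided differences on the nodes -2, 3, 4, 6, 7, 8:
  order 0: 33  48  87  201  276  363
  order 1: 3  39  57  75  87
  order 2: 6  6  6  6
  order 3: 0  0  0
  order 4: 0  0
  order 5: 0
The order-2 divided differences are all 6 (nonzero) and every higher order vanishes, so the data lies on a polynomial of degree exactly 2.

2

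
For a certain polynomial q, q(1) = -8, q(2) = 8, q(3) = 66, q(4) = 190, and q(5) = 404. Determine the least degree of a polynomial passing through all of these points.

3

Forward differences of the values at s = 1, 2, 3, 4, 5:
  q  : -8  8  66  190  404
  Δ  : 16  58  124  214
  Δ^2: 42  66  90
  Δ^3: 24  24
  Δ^4: 0
The third differences are constant (24) and nonzero, while all higher differences vanish, so the minimal degree is 3.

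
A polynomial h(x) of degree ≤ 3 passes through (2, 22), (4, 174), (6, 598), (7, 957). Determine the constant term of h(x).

Write h(x) = ax^3 + bx^2 + cx + d. Substituting each data point gives a linear system:
  8a + 4b + 2c + d = 22
  64a + 16b + 4c + d = 174
  216a + 36b + 6c + d = 598
  343a + 49b + 7c + d = 957
Solving the system yields a = 3, b = -2, c = 4, d = -2.
So h(x) = 3x^3 - 2x^2 + 4x - 2.
The constant term is -2.

-2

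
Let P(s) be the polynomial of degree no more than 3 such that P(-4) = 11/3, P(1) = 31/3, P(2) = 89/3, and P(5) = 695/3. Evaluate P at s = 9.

Write P(s) = as^3 + bs^2 + cs + d. Substituting each data point gives a linear system:
  -64a + 16b - 4c + d = 11/3
  a + b + c + d = 31/3
  8a + 4b + 2c + d = 89/3
  125a + 25b + 5c + d = 695/3
Solving the system yields a = 1, b = 4, c = 1/3, d = 5.
So P(s) = s^3 + 4s^2 + (1/3)s + 5.
Then P(9) = 1061.

1061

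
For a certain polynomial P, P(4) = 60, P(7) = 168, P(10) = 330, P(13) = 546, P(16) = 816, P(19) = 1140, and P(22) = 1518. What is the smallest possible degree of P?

2

Forward differences of the values at t = 4, 7, 10, 13, 16, 19, 22:
  P  : 60  168  330  546  816  1140  1518
  Δ  : 108  162  216  270  324  378
  Δ^2: 54  54  54  54  54
  Δ^3: 0  0  0  0
  Δ^4: 0  0  0
  Δ^5: 0  0
  Δ^6: 0
The second differences are constant (54) and nonzero, while all higher differences vanish, so the minimal degree is 2.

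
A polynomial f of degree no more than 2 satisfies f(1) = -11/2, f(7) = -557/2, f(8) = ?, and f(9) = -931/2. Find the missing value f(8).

The 3 known points determine the degree-2 polynomial uniquely.
Write f(n) = an^2 + bn + c. Substituting each data point gives a linear system:
  a + b + c = -11/2
  49a + 7b + c = -557/2
  81a + 9b + c = -931/2
Solving the system yields a = -6, b = 5/2, c = -2.
So f(n) = -6n^2 + (5/2)n - 2.
Then f(8) = -366.

-366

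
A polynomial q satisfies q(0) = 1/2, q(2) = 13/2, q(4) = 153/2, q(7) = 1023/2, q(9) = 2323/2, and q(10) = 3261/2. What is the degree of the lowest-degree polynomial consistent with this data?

Divided differences on the nodes 0, 2, 4, 7, 9, 10:
  order 0: 1/2  13/2  153/2  1023/2  2323/2  3261/2
  order 1: 3  35  145  325  469
  order 2: 8  22  36  48
  order 3: 2  2  2
  order 4: 0  0
  order 5: 0
The order-3 divided differences are all 2 (nonzero) and every higher order vanishes, so the data lies on a polynomial of degree exactly 3.

3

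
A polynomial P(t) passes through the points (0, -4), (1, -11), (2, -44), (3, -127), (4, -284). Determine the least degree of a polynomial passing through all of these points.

Forward differences of the values at t = 0, 1, 2, 3, 4:
  P  : -4  -11  -44  -127  -284
  Δ  : -7  -33  -83  -157
  Δ^2: -26  -50  -74
  Δ^3: -24  -24
  Δ^4: 0
The third differences are constant (-24) and nonzero, while all higher differences vanish, so the minimal degree is 3.

3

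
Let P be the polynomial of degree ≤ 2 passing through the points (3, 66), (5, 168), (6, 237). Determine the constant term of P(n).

3

Write P(n) = an^2 + bn + c. Substituting each data point gives a linear system:
  9a + 3b + c = 66
  25a + 5b + c = 168
  36a + 6b + c = 237
Solving the system yields a = 6, b = 3, c = 3.
So P(n) = 6n² + 3n + 3.
The constant term is 3.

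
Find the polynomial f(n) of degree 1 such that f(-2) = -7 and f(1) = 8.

f(n) = 5n + 3

Using the Lagrange interpolation formula with nodes -2, 1:
  L_0(n) = (n - 1) / -3
  L_1(n) = (n + 2) / 3
Then f(n) = -7·L_0(n) + 8·L_1(n).
Expanding and collecting terms gives f(n) = 5n + 3.
Check: f(-2) = -7. ✓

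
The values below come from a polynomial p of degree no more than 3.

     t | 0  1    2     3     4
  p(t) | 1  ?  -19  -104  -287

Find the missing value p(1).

The 4 known points determine the degree-3 polynomial uniquely.
Write p(t) = at^3 + bt^2 + ct + d. Substituting each data point gives a linear system:
  d = 1
  8a + 4b + 2c + d = -19
  27a + 9b + 3c + d = -104
  64a + 16b + 4c + d = -287
Solving the system yields a = -6, b = 5, c = 4, d = 1.
So p(t) = -6t^3 + 5t^2 + 4t + 1.
Then p(1) = 4.

4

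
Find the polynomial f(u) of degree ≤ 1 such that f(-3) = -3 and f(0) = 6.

Write f(u) = au + b. Substituting each data point gives a linear system:
  -3a + b = -3
  b = 6
Solving the system yields a = 3, b = 6.
So f(u) = 3u + 6.
Check: f(0) = 6. ✓

f(u) = 3u + 6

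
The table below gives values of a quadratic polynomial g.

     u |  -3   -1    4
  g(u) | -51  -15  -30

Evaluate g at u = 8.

-150

Write g(u) = au^2 + bu + c. Substituting each data point gives a linear system:
  9a - 3b + c = -51
  a - b + c = -15
  16a + 4b + c = -30
Solving the system yields a = -3, b = 6, c = -6.
So g(u) = -3u^2 + 6u - 6.
Then g(8) = -150.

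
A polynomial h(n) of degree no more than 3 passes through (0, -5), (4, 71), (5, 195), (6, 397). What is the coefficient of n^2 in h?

-6

Write h(n) = an^3 + bn^2 + cn + d. Substituting each data point gives a linear system:
  d = -5
  64a + 16b + 4c + d = 71
  125a + 25b + 5c + d = 195
  216a + 36b + 6c + d = 397
Solving the system yields a = 3, b = -6, c = -5, d = -5.
So h(n) = 3n^3 - 6n^2 - 5n - 5.
The coefficient of n^2 is -6.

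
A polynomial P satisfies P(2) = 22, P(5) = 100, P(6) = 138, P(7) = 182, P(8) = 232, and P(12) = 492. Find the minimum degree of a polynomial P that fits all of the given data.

2

Divided differences on the nodes 2, 5, 6, 7, 8, 12:
  order 0: 22  100  138  182  232  492
  order 1: 26  38  44  50  65
  order 2: 3  3  3  3
  order 3: 0  0  0
  order 4: 0  0
  order 5: 0
The order-2 divided differences are all 3 (nonzero) and every higher order vanishes, so the data lies on a polynomial of degree exactly 2.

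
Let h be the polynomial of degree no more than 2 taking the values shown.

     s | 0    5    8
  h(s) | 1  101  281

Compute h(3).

Write h(s) = as^2 + bs + c. Substituting each data point gives a linear system:
  c = 1
  25a + 5b + c = 101
  64a + 8b + c = 281
Solving the system yields a = 5, b = -5, c = 1.
So h(s) = 5s^2 - 5s + 1.
Then h(3) = 31.

31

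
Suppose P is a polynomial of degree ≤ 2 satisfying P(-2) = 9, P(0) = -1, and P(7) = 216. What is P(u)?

Using the Lagrange interpolation formula with nodes -2, 0, 7:
  L_0(u) = u(u - 7) / 18
  L_1(u) = (u + 2)(u - 7) / -14
  L_2(u) = (u + 2)u / 63
Then P(u) = 9·L_0(u) - 1·L_1(u) + 216·L_2(u).
Expanding and collecting terms gives P(u) = 4u² + 3u - 1.
Check: P(7) = 216. ✓

P(u) = 4u^2 + 3u - 1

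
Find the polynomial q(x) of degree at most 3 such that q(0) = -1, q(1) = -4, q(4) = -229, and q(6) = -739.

q(x) = -3x^3 - 3x^2 + 3x - 1

Using the Lagrange interpolation formula with nodes 0, 1, 4, 6:
  L_0(x) = (x - 1)(x - 4)(x - 6) / -24
  L_1(x) = x(x - 4)(x - 6) / 15
  L_2(x) = x(x - 1)(x - 6) / -24
  L_3(x) = x(x - 1)(x - 4) / 60
Then q(x) = -1·L_0(x) - 4·L_1(x) - 229·L_2(x) - 739·L_3(x).
Expanding and collecting terms gives q(x) = -3x^3 - 3x^2 + 3x - 1.
Check: q(0) = -1. ✓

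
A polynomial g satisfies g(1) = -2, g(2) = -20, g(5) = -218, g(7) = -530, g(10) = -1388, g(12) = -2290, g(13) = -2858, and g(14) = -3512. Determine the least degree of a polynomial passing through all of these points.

3

Divided differences on the nodes 1, 2, 5, 7, 10, 12, 13, 14:
  order 0: -2  -20  -218  -530  -1388  -2290  -2858  -3512
  order 1: -18  -66  -156  -286  -451  -568  -654
  order 2: -12  -18  -26  -33  -39  -43
  order 3: -1  -1  -1  -1  -1
  order 4: 0  0  0  0
  order 5: 0  0  0
  order 6: 0  0
  order 7: 0
The order-3 divided differences are all -1 (nonzero) and every higher order vanishes, so the data lies on a polynomial of degree exactly 3.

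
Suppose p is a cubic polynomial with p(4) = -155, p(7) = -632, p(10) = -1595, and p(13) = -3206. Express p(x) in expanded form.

p(x) = -x^3 - 6x^2 + 5

Using the Lagrange interpolation formula with nodes 4, 7, 10, 13:
  L_0(x) = (x - 7)(x - 10)(x - 13) / -162
  L_1(x) = (x - 4)(x - 10)(x - 13) / 54
  L_2(x) = (x - 4)(x - 7)(x - 13) / -54
  L_3(x) = (x - 4)(x - 7)(x - 10) / 162
Then p(x) = -155·L_0(x) - 632·L_1(x) - 1595·L_2(x) - 3206·L_3(x).
Expanding and collecting terms gives p(x) = -x^3 - 6x^2 + 5.
Check: p(10) = -1595. ✓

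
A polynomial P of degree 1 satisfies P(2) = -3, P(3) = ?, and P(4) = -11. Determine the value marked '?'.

-7

The 2 known points determine the degree-1 polynomial uniquely.
Write P(t) = at + b. Substituting each data point gives a linear system:
  2a + b = -3
  4a + b = -11
Solving the system yields a = -4, b = 5.
So P(t) = -4t + 5.
Then P(3) = -7.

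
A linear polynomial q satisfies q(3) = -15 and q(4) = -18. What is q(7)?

Write q(t) = at + b. Substituting each data point gives a linear system:
  3a + b = -15
  4a + b = -18
Solving the system yields a = -3, b = -6.
So q(t) = -3t - 6.
Then q(7) = -27.

-27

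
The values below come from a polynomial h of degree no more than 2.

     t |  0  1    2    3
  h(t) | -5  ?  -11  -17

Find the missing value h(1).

The 3 known points determine the degree-2 polynomial uniquely.
Write h(t) = at^2 + bt + c. Substituting each data point gives a linear system:
  c = -5
  4a + 2b + c = -11
  9a + 3b + c = -17
Solving the system yields a = -1, b = -1, c = -5.
So h(t) = -t^2 - t - 5.
Then h(1) = -7.

-7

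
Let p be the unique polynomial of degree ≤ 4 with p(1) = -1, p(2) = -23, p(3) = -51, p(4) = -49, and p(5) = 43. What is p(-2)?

29

Write p(t) = at^4 + bt^3 + ct^2 + dt + e. Substituting each data point gives a linear system:
  a + b + c + d + e = -1
  16a + 8b + 4c + 2d + e = -23
  81a + 27b + 9c + 3d + e = -51
  256a + 64b + 16c + 4d + e = -49
  625a + 125b + 25c + 5d + e = 43
Solving the system yields a = 1, b = -4, c = -4, d = 3, e = 3.
So p(t) = t^4 - 4t^3 - 4t^2 + 3t + 3.
Then p(-2) = 29.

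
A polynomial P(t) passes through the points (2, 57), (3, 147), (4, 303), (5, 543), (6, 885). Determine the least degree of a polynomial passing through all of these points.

3

Forward differences of the values at t = 2, 3, 4, 5, 6:
  P  : 57  147  303  543  885
  Δ  : 90  156  240  342
  Δ^2: 66  84  102
  Δ^3: 18  18
  Δ^4: 0
The third differences are constant (18) and nonzero, while all higher differences vanish, so the minimal degree is 3.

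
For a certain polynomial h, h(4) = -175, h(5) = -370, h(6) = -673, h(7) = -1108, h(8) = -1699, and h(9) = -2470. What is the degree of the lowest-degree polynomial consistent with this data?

3

Forward differences of the values at t = 4, 5, 6, 7, 8, 9:
  h  : -175  -370  -673  -1108  -1699  -2470
  Δ  : -195  -303  -435  -591  -771
  Δ^2: -108  -132  -156  -180
  Δ^3: -24  -24  -24
  Δ^4: 0  0
  Δ^5: 0
The third differences are constant (-24) and nonzero, while all higher differences vanish, so the minimal degree is 3.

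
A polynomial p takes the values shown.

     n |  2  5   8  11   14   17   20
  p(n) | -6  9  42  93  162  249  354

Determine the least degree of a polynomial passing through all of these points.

Forward differences of the values at n = 2, 5, 8, 11, 14, 17, 20:
  p  : -6  9  42  93  162  249  354
  Δ  : 15  33  51  69  87  105
  Δ^2: 18  18  18  18  18
  Δ^3: 0  0  0  0
  Δ^4: 0  0  0
  Δ^5: 0  0
  Δ^6: 0
The second differences are constant (18) and nonzero, while all higher differences vanish, so the minimal degree is 2.

2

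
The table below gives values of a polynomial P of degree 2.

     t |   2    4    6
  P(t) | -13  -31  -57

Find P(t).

P(t) = -t^2 - 3t - 3

Write P(t) = at^2 + bt + c. Substituting each data point gives a linear system:
  4a + 2b + c = -13
  16a + 4b + c = -31
  36a + 6b + c = -57
Solving the system yields a = -1, b = -3, c = -3.
So P(t) = -t² - 3t - 3.
Check: P(6) = -57. ✓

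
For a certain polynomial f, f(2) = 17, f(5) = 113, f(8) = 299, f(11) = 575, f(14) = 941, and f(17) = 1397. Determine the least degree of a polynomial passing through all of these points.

Forward differences of the values at x = 2, 5, 8, 11, 14, 17:
  f  : 17  113  299  575  941  1397
  Δ  : 96  186  276  366  456
  Δ^2: 90  90  90  90
  Δ^3: 0  0  0
  Δ^4: 0  0
  Δ^5: 0
The second differences are constant (90) and nonzero, while all higher differences vanish, so the minimal degree is 2.

2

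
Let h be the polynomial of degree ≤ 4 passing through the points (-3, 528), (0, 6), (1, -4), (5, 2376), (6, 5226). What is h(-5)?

Write h(t) = at^4 + bt^3 + ct^2 + dt + e. Substituting each data point gives a linear system:
  81a - 27b + 9c - 3d + e = 528
  e = 6
  a + b + c + d + e = -4
  625a + 125b + 25c + 5d + e = 2376
  1296a + 216b + 36c + 6d + e = 5226
Solving the system yields a = 5, b = -5, c = -4, d = -6, e = 6.
So h(t) = 5t⁴ - 5t³ - 4t² - 6t + 6.
Then h(-5) = 3686.

3686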